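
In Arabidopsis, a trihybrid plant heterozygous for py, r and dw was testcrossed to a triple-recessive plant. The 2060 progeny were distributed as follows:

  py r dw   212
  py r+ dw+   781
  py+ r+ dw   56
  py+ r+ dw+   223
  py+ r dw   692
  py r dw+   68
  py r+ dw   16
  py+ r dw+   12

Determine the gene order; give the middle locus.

dw

The two most frequent reciprocal classes, py+ r dw and py r+ dw+, are the parental types, so the F1 was py+ r dw / py r+ dw+.
The two rarest classes, py+ r dw+ and py r+ dw, are the double crossovers. Comparing them with the parentals, only the dw allele has switched, so dw is the middle locus and the order is r – dw – py.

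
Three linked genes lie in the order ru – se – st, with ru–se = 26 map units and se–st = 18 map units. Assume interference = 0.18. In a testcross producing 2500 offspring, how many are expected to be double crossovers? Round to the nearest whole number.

96

Map distances give recombination frequencies of 0.260 and 0.180 for the two intervals.
With interference 0.18 (so coincidence = 0.82), expected double-crossover frequency = 0.260 × 0.180 × 0.82 = 0.03838.
Expected number = 0.03838 × 2500 = 95.94 ≈ 96.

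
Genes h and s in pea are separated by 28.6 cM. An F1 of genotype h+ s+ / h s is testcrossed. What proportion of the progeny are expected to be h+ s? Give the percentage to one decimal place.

14.3%

A map distance of 28.6 cM corresponds to a recombination frequency of 0.286.
The F1 is h+ s+ / h s, so h+ s is a recombinant gamete class with expected frequency r/2 = 0.286/2 = 0.1430.
That is 0.1430 = 14.3% of the progeny.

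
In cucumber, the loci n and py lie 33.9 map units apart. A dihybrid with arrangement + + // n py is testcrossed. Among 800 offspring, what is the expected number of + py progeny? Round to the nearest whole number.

A map distance of 33.9 map units corresponds to a recombination frequency of 0.339.
The F1 is + + / n py, so + py is a recombinant gamete class with expected frequency r/2 = 0.339/2 = 0.1695.
Expected number = 0.1695 × 800 = 135.60 ≈ 136.

136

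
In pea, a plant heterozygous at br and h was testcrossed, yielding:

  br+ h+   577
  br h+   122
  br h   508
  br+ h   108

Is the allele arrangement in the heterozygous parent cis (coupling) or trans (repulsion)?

The two most frequent classes are br+ h+ (577) and br h (508); these are the parental (non-recombinant) types.
So the F1 carried br+ h+ on one chromosome and br h on the other — the recessive alleles are on the same chromosome (cis / coupling).

cis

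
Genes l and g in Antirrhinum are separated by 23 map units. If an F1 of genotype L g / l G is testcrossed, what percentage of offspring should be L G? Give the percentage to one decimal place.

A map distance of 23 map units corresponds to a recombination frequency of 0.230.
The F1 is L g / l G, so L G is a recombinant gamete class with expected frequency r/2 = 0.230/2 = 0.1150.
That is 0.1150 = 11.5% of the progeny.

11.5%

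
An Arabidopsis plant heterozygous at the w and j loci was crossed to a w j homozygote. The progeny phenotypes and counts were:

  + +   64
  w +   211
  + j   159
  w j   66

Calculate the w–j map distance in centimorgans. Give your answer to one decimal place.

26.0 centimorgans

The two most frequent classes, + j (159) and w + (211), are the parental types, so the F1 was + j / w +.
The recombinant classes are + + and w j: 64 + 66 = 130.
Recombination frequency = 130/500 = 0.2600 ≈ 26.0%, i.e. 26.0 centimorgans.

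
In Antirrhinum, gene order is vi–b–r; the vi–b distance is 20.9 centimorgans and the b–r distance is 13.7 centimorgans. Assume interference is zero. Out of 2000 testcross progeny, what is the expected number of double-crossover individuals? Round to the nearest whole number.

57

Map distances give recombination frequencies of 0.209 and 0.137 for the two intervals.
With no interference, expected double-crossover frequency = 0.209 × 0.137 = 0.02863.
Expected number = 0.02863 × 2000 = 57.27 ≈ 57.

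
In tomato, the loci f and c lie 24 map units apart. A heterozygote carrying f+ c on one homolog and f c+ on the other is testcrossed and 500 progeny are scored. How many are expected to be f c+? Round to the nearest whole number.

A map distance of 24 map units corresponds to a recombination frequency of 0.240.
The F1 is f+ c / f c+, so f c+ is a parental gamete class with expected frequency (1 − r)/2 = 0.760/2 = 0.3800.
Expected number = 0.3800 × 500 = 190.00 ≈ 190.

190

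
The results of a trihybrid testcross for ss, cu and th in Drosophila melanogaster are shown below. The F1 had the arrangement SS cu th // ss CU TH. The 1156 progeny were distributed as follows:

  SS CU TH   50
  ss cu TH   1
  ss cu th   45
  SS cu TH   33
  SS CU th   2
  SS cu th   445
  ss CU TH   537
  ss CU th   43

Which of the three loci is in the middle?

cu

The two rarest classes, SS CU th and ss cu TH, are the double crossovers. Comparing them with the parentals, only the cu allele has switched, so cu is the middle locus and the order is th – cu – ss.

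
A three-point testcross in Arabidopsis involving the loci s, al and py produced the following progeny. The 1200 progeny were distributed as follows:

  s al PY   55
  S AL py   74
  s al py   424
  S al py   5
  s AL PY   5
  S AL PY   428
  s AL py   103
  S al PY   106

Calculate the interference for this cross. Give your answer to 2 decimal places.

0.61

The two most frequent reciprocal classes, S AL PY and s al py, are the parental types, so the F1 was S AL PY / s al py.
The two rarest classes, s AL PY and S al py, are the double crossovers. Comparing them with the parentals, only the s allele has switched, so s is the middle locus and the order is py – s – al.
py–s: (129 + 10)/1200 = 0.1158; s–al: (209 + 10)/1200 = 0.1825.
Expected DCO frequency = 0.1158 × 0.1825 ≈ 0.02113; observed = 10/1200 ≈ 0.00833.
Coefficient of coincidence = 0.00833/0.02113 ≈ 0.39; interference = 1 − 0.39 = 0.61.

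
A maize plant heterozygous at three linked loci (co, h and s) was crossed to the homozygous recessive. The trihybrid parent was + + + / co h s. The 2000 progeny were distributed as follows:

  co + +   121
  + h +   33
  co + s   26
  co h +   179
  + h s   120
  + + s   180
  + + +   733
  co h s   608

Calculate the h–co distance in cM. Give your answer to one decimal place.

The two rarest classes, + h + and co + s, are the double crossovers. Comparing them with the parentals, only the h allele has switched, so h is the middle locus and the order is s – h – co.
Crossovers in the h–co interval produce the single-crossover classes co + + and + h s (121 + 120 = 241) plus the double crossovers (59).
RF(h–co) = (241 + 59) / 2000 = 300/2000 = 0.1500 → 15.0 cM.

15.0 cM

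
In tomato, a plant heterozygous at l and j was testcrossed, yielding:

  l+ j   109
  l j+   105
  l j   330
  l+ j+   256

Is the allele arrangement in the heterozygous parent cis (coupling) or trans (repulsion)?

The two most frequent classes are l+ j+ (256) and l j (330); these are the parental (non-recombinant) types.
So the F1 carried l+ j+ on one chromosome and l j on the other — the recessive alleles are on the same chromosome (cis / coupling).

cis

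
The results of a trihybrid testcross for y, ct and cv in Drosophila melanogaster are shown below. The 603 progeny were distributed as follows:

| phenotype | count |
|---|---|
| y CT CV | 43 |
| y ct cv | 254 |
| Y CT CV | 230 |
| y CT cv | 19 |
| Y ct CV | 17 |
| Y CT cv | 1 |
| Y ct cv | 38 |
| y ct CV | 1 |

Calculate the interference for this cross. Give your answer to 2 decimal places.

0.62

The two most frequent reciprocal classes, Y CT CV and y ct cv, are the parental types, so the F1 was Y CT CV / y ct cv.
The two rarest classes, Y CT cv and y ct CV, are the double crossovers. Comparing them with the parentals, only the cv allele has switched, so cv is the middle locus and the order is y – cv – ct.
y–cv: (81 + 2)/603 = 0.1376; cv–ct: (36 + 2)/603 = 0.0630.
Expected DCO frequency = 0.1376 × 0.0630 ≈ 0.00867; observed = 2/603 ≈ 0.00332.
Coefficient of coincidence = 0.00332/0.00867 ≈ 0.38; interference = 1 − 0.38 = 0.62.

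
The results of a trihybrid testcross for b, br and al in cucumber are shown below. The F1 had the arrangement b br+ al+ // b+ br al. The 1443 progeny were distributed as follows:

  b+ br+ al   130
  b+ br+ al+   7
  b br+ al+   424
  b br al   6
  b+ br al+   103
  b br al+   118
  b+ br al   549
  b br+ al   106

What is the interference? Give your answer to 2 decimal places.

0.68

The two rarest classes, b+ br+ al+ and b br al, are the double crossovers. Comparing them with the parentals, only the b allele has switched, so b is the middle locus and the order is al – b – br.
al–b: (209 + 13)/1443 = 0.1538; b–br: (248 + 13)/1443 = 0.1809.
Expected DCO frequency = 0.1538 × 0.1809 ≈ 0.02782; observed = 13/1443 ≈ 0.00901.
Coefficient of coincidence = 0.00901/0.02782 ≈ 0.32; interference = 1 − 0.32 = 0.68.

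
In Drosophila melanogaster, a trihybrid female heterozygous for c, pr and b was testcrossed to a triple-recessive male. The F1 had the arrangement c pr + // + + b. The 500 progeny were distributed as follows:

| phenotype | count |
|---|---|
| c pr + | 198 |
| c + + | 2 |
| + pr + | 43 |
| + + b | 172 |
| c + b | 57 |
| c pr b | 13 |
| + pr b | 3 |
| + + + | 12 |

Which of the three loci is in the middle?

pr

The two rarest classes, c + + and + pr b, are the double crossovers. Comparing them with the parentals, only the pr allele has switched, so pr is the middle locus and the order is c – pr – b.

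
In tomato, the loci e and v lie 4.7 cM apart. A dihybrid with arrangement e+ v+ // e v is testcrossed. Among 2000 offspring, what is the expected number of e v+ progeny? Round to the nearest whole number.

A map distance of 4.7 cM corresponds to a recombination frequency of 0.047.
The F1 is e+ v+ / e v, so e v+ is a recombinant gamete class with expected frequency r/2 = 0.047/2 = 0.0235.
Expected number = 0.0235 × 2000 = 47.00 ≈ 47.

47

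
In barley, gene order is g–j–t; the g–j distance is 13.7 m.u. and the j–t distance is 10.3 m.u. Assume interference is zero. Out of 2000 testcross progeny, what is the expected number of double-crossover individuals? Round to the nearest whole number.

Map distances give recombination frequencies of 0.137 and 0.103 for the two intervals.
With no interference, expected double-crossover frequency = 0.137 × 0.103 = 0.01411.
Expected number = 0.01411 × 2000 = 28.22 ≈ 28.

28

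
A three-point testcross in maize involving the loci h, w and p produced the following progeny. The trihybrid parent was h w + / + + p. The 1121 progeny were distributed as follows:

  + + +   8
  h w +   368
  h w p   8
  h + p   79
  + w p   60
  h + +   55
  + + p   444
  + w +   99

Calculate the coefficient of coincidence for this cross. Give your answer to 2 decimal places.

The two rarest classes, h w p and + + +, are the double crossovers. Comparing them with the parentals, only the p allele has switched, so p is the middle locus and the order is h – p – w.
h–p: (178 + 16)/1121 = 0.1731; p–w: (115 + 16)/1121 = 0.1169.
Expected DCO frequency = 0.1731 × 0.1169 ≈ 0.02024; observed = 16/1121 ≈ 0.01427.
Coefficient of coincidence = 0.01427/0.02024 ≈ 0.71.

0.71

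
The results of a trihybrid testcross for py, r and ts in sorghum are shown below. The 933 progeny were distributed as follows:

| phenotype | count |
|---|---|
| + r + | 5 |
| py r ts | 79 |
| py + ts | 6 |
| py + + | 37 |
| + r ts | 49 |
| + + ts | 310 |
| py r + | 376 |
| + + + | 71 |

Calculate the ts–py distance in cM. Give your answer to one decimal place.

The two most frequent reciprocal classes, py r + and + + ts, are the parental types, so the F1 was py r + / + + ts.
The two rarest classes, + r + and py + ts, are the double crossovers. Comparing them with the parentals, only the py allele has switched, so py is the middle locus and the order is ts – py – r.
Crossovers in the ts–py interval produce the single-crossover classes py r ts and + + + (79 + 71 = 150) plus the double crossovers (11).
RF(ts–py) = (150 + 11) / 933 = 161/933 = 0.1726 → 17.3 cM.

17.3 cM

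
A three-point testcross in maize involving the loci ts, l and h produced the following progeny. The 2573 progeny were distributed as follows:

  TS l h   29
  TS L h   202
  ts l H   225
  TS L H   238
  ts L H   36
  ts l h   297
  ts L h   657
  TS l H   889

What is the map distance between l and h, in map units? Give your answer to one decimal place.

The two most frequent reciprocal classes, ts L h and TS l H, are the parental types, so the F1 was ts L h / TS l H.
The two rarest classes, ts L H and TS l h, are the double crossovers. Comparing them with the parentals, only the h allele has switched, so h is the middle locus and the order is ts – h – l.
Crossovers in the h–l interval produce the single-crossover classes ts l h and TS L H (297 + 238 = 535) plus the double crossovers (65).
RF(h–l) = (535 + 65) / 2573 = 600/2573 = 0.2332 → 23.3 map units.

23.3 map units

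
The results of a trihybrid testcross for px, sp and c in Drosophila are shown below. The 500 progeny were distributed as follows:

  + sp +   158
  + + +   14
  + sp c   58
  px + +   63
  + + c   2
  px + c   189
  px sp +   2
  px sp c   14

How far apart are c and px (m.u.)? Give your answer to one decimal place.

The two most frequent reciprocal classes, px + c and + sp +, are the parental types, so the F1 was px + c / + sp +.
The two rarest classes, + + c and px sp +, are the double crossovers. Comparing them with the parentals, only the px allele has switched, so px is the middle locus and the order is c – px – sp.
Crossovers in the c–px interval produce the single-crossover classes px + + and + sp c (63 + 58 = 121) plus the double crossovers (4).
RF(c–px) = (121 + 4) / 500 = 125/500 = 0.2500 → 25.0 m.u.

25.0 m.u.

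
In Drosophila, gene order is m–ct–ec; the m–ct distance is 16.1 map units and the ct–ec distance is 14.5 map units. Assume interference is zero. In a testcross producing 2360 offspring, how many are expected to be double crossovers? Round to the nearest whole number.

Map distances give recombination frequencies of 0.161 and 0.145 for the two intervals.
With no interference, expected double-crossover frequency = 0.161 × 0.145 = 0.02334.
Expected number = 0.02334 × 2360 = 55.09 ≈ 55.

55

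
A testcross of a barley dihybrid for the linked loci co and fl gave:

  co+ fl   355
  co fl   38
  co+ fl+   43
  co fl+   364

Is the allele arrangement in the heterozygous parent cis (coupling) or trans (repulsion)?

trans

The two most frequent classes are co+ fl (355) and co fl+ (364); these are the parental (non-recombinant) types.
So the F1 carried co+ fl on one chromosome and co fl+ on the other — the recessive alleles are on opposite chromosomes (trans / repulsion).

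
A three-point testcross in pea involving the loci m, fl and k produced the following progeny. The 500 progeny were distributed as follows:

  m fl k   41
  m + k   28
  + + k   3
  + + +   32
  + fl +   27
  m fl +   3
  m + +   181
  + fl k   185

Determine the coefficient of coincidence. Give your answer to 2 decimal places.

0.62

The two most frequent reciprocal classes, m + + and + fl k, are the parental types, so the F1 was m + + / + fl k.
The two rarest classes, m fl + and + + k, are the double crossovers. Comparing them with the parentals, only the fl allele has switched, so fl is the middle locus and the order is k – fl – m.
k–fl: (55 + 6)/500 = 0.1220; fl–m: (73 + 6)/500 = 0.1580.
Expected DCO frequency = 0.1220 × 0.1580 ≈ 0.01928; observed = 6/500 ≈ 0.01200.
Coefficient of coincidence = 0.01200/0.01928 ≈ 0.62.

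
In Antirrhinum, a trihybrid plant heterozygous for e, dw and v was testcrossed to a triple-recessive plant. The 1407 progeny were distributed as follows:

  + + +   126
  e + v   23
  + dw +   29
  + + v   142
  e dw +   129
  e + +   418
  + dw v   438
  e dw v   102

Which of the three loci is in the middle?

v

The two most frequent reciprocal classes, + dw v and e + +, are the parental types, so the F1 was + dw v / e + +.
The two rarest classes, + dw + and e + v, are the double crossovers. Comparing them with the parentals, only the v allele has switched, so v is the middle locus and the order is e – v – dw.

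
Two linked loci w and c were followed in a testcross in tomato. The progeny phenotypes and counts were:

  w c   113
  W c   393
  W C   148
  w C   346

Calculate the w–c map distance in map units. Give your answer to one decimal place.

The two most frequent classes, W c (393) and w C (346), are the parental types, so the F1 was W c / w C.
The recombinant classes are W C and w c: 148 + 113 = 261.
Recombination frequency = 261/1000 = 0.2610 ≈ 26.1%, i.e. 26.1 map units.

26.1 map units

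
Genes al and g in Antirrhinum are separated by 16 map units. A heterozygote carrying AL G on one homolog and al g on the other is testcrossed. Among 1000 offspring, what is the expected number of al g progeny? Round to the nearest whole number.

A map distance of 16 map units corresponds to a recombination frequency of 0.160.
The F1 is AL G / al g, so al g is a parental gamete class with expected frequency (1 − r)/2 = 0.840/2 = 0.4200.
Expected number = 0.4200 × 1000 = 420.00 ≈ 420.

420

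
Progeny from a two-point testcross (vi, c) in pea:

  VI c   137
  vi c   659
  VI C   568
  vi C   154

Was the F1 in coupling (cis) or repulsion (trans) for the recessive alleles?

The two most frequent classes are VI C (568) and vi c (659); these are the parental (non-recombinant) types.
So the F1 carried VI C on one chromosome and vi c on the other — the recessive alleles are on the same chromosome (cis / coupling).

cis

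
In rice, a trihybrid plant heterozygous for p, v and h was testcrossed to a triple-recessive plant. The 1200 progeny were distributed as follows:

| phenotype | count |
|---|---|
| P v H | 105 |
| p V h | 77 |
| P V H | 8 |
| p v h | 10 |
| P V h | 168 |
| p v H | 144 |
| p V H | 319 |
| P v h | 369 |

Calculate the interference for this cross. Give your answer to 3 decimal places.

The two most frequent reciprocal classes, P v h and p V H, are the parental types, so the F1 was P v h / p V H.
The two rarest classes, p v h and P V H, are the double crossovers. Comparing them with the parentals, only the p allele has switched, so p is the middle locus and the order is v – p – h.
v–p: (312 + 18)/1200 = 0.2750; p–h: (182 + 18)/1200 = 0.1667.
Expected DCO frequency = 0.2750 × 0.1667 ≈ 0.04584; observed = 18/1200 ≈ 0.01500.
Coefficient of coincidence = 0.01500/0.04584 ≈ 0.327; interference = 1 − 0.327 = 0.673.

0.673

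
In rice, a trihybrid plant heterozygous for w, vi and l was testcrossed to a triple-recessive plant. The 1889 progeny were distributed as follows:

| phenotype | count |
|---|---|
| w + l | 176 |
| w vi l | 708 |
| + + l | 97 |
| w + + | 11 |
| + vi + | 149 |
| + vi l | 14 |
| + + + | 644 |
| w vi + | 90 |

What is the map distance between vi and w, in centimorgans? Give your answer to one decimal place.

The two most frequent reciprocal classes, + + + and w vi l, are the parental types, so the F1 was + + + / w vi l.
The two rarest classes, w + + and + vi l, are the double crossovers. Comparing them with the parentals, only the w allele has switched, so w is the middle locus and the order is vi – w – l.
Crossovers in the vi–w interval produce the single-crossover classes + vi + and w + l (149 + 176 = 325) plus the double crossovers (25).
RF(vi–w) = (325 + 25) / 1889 = 350/1889 = 0.1853 → 18.5 centimorgans.

18.5 centimorgans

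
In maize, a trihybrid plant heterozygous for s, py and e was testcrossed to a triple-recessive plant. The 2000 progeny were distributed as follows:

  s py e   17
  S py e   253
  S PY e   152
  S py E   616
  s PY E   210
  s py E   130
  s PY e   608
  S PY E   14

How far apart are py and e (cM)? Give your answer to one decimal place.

The two most frequent reciprocal classes, s PY e and S py E, are the parental types, so the F1 was s PY e / S py E.
The two rarest classes, s py e and S PY E, are the double crossovers. Comparing them with the parentals, only the py allele has switched, so py is the middle locus and the order is s – py – e.
Crossovers in the py–e interval produce the single-crossover classes s PY E and S py e (210 + 253 = 463) plus the double crossovers (31).
RF(py–e) = (463 + 31) / 2000 = 494/2000 = 0.2470 → 24.7 cM.

24.7 cM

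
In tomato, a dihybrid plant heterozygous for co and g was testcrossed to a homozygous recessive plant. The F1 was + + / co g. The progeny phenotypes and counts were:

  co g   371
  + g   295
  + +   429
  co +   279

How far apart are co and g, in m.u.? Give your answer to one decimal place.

41.8 m.u.

The recombinant classes are + g and co +: 295 + 279 = 574.
Recombination frequency = 574/1374 = 0.4178 ≈ 41.8%, i.e. 41.8 m.u.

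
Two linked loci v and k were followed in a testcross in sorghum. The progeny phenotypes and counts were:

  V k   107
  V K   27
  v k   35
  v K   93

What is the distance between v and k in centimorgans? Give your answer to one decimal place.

The two most frequent classes, V k (107) and v K (93), are the parental types, so the F1 was V k / v K.
The recombinant classes are V K and v k: 27 + 35 = 62.
Recombination frequency = 62/262 = 0.2366 ≈ 23.7%, i.e. 23.7 centimorgans.

23.7 centimorgans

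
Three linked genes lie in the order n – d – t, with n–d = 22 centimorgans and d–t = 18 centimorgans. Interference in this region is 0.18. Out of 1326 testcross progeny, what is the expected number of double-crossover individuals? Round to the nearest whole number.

Map distances give recombination frequencies of 0.220 and 0.180 for the two intervals.
With interference 0.18 (so coincidence = 0.82), expected double-crossover frequency = 0.220 × 0.180 × 0.82 = 0.03247.
Expected number = 0.03247 × 1326 = 43.06 ≈ 43.

43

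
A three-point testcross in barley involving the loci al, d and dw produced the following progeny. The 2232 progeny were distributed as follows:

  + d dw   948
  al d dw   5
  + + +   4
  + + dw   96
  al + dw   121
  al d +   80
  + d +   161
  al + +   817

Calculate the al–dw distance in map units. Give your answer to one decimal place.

The two most frequent reciprocal classes, al + + and + d dw, are the parental types, so the F1 was al + + / + d dw.
The two rarest classes, + + + and al d dw, are the double crossovers. Comparing them with the parentals, only the al allele has switched, so al is the middle locus and the order is dw – al – d.
Crossovers in the dw–al interval produce the single-crossover classes al + dw and + d + (121 + 161 = 282) plus the double crossovers (9).
RF(dw–al) = (282 + 9) / 2232 = 291/2232 = 0.1304 → 13.0 map units.

13.0 map units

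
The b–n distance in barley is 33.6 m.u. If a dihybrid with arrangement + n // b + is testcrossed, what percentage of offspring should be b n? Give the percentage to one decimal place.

16.8%

A map distance of 33.6 m.u. corresponds to a recombination frequency of 0.336.
The F1 is + n / b +, so b n is a recombinant gamete class with expected frequency r/2 = 0.336/2 = 0.1680.
That is 0.1680 = 16.8% of the progeny.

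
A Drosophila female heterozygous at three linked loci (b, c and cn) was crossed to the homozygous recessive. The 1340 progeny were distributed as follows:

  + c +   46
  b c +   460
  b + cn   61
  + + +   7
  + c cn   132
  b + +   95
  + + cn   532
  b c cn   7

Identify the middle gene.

cn

The two most frequent reciprocal classes, + + cn and b c +, are the parental types, so the F1 was + + cn / b c +.
The two rarest classes, + + + and b c cn, are the double crossovers. Comparing them with the parentals, only the cn allele has switched, so cn is the middle locus and the order is c – cn – b.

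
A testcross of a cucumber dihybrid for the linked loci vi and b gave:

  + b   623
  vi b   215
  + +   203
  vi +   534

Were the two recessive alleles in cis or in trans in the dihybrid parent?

The two most frequent classes are + b (623) and vi + (534); these are the parental (non-recombinant) types.
So the F1 carried + b on one chromosome and vi + on the other — the recessive alleles are on opposite chromosomes (trans / repulsion).

trans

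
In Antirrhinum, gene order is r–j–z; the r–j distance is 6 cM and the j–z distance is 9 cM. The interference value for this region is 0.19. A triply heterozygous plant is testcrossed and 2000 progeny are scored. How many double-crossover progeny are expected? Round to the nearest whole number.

9

Map distances give recombination frequencies of 0.060 and 0.090 for the two intervals.
With interference 0.19 (so coincidence = 0.81), expected double-crossover frequency = 0.060 × 0.090 × 0.81 = 0.00437.
Expected number = 0.00437 × 2000 = 8.75 ≈ 9.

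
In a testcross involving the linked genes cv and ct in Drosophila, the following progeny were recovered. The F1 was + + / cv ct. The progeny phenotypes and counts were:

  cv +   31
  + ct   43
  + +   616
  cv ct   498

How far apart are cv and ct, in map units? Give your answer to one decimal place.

6.2 map units

The recombinant classes are + ct and cv +: 43 + 31 = 74.
Recombination frequency = 74/1188 = 0.0623 ≈ 6.2%, i.e. 6.2 map units.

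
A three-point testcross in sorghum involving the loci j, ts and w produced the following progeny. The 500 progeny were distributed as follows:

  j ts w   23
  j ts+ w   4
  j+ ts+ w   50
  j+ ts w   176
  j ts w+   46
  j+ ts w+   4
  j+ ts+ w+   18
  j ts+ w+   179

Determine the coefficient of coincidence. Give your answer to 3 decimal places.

The two most frequent reciprocal classes, j ts+ w+ and j+ ts w, are the parental types, so the F1 was j ts+ w+ / j+ ts w.
The two rarest classes, j ts+ w and j+ ts w+, are the double crossovers. Comparing them with the parentals, only the w allele has switched, so w is the middle locus and the order is j – w – ts.
j–w: (41 + 8)/500 = 0.0980; w–ts: (96 + 8)/500 = 0.2080.
Expected DCO frequency = 0.0980 × 0.2080 ≈ 0.02038; observed = 8/500 ≈ 0.01600.
Coefficient of coincidence = 0.01600/0.02038 ≈ 0.785.

0.785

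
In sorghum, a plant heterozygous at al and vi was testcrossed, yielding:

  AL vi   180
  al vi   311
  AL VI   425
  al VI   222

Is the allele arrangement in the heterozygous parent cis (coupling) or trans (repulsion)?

The two most frequent classes are AL VI (425) and al vi (311); these are the parental (non-recombinant) types.
So the F1 carried AL VI on one chromosome and al vi on the other — the recessive alleles are on the same chromosome (cis / coupling).

cis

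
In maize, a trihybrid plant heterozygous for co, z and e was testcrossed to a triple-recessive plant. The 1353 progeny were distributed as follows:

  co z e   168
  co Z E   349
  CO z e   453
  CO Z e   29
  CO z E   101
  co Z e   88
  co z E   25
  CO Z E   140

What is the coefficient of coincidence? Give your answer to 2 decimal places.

0.83

The two most frequent reciprocal classes, CO z e and co Z E, are the parental types, so the F1 was CO z e / co Z E.
The two rarest classes, CO Z e and co z E, are the double crossovers. Comparing them with the parentals, only the z allele has switched, so z is the middle locus and the order is e – z – co.
e–z: (189 + 54)/1353 = 0.1796; z–co: (308 + 54)/1353 = 0.2676.
Expected DCO frequency = 0.1796 × 0.2676 ≈ 0.04806; observed = 54/1353 ≈ 0.03991.
Coefficient of coincidence = 0.03991/0.04806 ≈ 0.83.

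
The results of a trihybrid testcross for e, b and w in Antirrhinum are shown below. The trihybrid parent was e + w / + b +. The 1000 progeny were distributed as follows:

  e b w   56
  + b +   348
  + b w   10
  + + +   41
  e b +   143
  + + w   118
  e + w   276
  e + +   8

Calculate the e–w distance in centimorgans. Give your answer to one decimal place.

The two rarest classes, e + + and + b w, are the double crossovers. Comparing them with the parentals, only the w allele has switched, so w is the middle locus and the order is b – w – e.
Crossovers in the w–e interval produce the single-crossover classes + + w and e b + (118 + 143 = 261) plus the double crossovers (18).
RF(w–e) = (261 + 18) / 1000 = 279/1000 = 0.2790 → 27.9 centimorgans.

27.9 centimorgans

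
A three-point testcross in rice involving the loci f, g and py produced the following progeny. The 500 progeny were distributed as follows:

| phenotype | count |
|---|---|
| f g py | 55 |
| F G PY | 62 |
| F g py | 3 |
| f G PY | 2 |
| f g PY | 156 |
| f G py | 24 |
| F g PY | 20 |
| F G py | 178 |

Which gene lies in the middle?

g

The two most frequent reciprocal classes, F G py and f g PY, are the parental types, so the F1 was F G py / f g PY.
The two rarest classes, F g py and f G PY, are the double crossovers. Comparing them with the parentals, only the g allele has switched, so g is the middle locus and the order is f – g – py.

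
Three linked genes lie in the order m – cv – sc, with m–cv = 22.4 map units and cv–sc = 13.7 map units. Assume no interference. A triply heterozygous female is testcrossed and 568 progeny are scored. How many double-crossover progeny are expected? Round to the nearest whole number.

17

Map distances give recombination frequencies of 0.224 and 0.137 for the two intervals.
With no interference, expected double-crossover frequency = 0.224 × 0.137 = 0.03069.
Expected number = 0.03069 × 568 = 17.43 ≈ 17.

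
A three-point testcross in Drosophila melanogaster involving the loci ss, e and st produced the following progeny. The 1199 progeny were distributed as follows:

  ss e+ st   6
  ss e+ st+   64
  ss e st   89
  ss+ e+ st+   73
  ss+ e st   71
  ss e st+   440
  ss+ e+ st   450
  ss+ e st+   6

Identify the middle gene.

The two most frequent reciprocal classes, ss+ e+ st and ss e st+, are the parental types, so the F1 was ss+ e+ st / ss e st+.
The two rarest classes, ss e+ st and ss+ e st+, are the double crossovers. Comparing them with the parentals, only the ss allele has switched, so ss is the middle locus and the order is e – ss – st.

ss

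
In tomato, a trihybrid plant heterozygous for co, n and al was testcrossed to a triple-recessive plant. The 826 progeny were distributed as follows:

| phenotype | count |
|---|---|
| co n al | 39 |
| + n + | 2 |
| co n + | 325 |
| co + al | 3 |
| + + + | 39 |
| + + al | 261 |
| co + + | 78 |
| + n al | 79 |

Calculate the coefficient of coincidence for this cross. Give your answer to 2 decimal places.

The two most frequent reciprocal classes, + + al and co n +, are the parental types, so the F1 was + + al / co n +.
The two rarest classes, co + al and + n +, are the double crossovers. Comparing them with the parentals, only the co allele has switched, so co is the middle locus and the order is n – co – al.
n–co: (157 + 5)/826 = 0.1961; co–al: (78 + 5)/826 = 0.1005.
Expected DCO frequency = 0.1961 × 0.1005 ≈ 0.01971; observed = 5/826 ≈ 0.00605.
Coefficient of coincidence = 0.00605/0.01971 ≈ 0.31.

0.31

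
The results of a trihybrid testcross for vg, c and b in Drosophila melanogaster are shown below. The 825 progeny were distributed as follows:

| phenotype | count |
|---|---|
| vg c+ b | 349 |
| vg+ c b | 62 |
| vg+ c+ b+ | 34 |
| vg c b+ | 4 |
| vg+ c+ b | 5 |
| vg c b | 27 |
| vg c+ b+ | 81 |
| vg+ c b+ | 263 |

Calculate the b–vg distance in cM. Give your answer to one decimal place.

18.4 cM

The two most frequent reciprocal classes, vg+ c b+ and vg c+ b, are the parental types, so the F1 was vg+ c b+ / vg c+ b.
The two rarest classes, vg c b+ and vg+ c+ b, are the double crossovers. Comparing them with the parentals, only the vg allele has switched, so vg is the middle locus and the order is c – vg – b.
Crossovers in the vg–b interval produce the single-crossover classes vg+ c b and vg c+ b+ (62 + 81 = 143) plus the double crossovers (9).
RF(vg–b) = (143 + 9) / 825 = 152/825 = 0.1842 → 18.4 cM.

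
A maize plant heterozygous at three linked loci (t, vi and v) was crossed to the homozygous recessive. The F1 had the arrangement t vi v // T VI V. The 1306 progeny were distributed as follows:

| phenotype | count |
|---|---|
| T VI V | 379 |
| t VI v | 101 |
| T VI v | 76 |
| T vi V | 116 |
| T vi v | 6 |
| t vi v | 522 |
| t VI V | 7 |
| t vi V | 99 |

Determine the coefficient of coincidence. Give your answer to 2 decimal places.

The two rarest classes, T vi v and t VI V, are the double crossovers. Comparing them with the parentals, only the t allele has switched, so t is the middle locus and the order is v – t – vi.
v–t: (175 + 13)/1306 = 0.1440; t–vi: (217 + 13)/1306 = 0.1761.
Expected DCO frequency = 0.1440 × 0.1761 ≈ 0.02536; observed = 13/1306 ≈ 0.00995.
Coefficient of coincidence = 0.00995/0.02536 ≈ 0.39.

0.39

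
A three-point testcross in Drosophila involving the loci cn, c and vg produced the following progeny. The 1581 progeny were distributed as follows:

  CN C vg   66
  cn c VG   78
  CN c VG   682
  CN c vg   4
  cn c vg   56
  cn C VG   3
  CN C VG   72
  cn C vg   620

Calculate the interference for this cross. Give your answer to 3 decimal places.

The two most frequent reciprocal classes, CN c VG and cn C vg, are the parental types, so the F1 was CN c VG / cn C vg.
The two rarest classes, CN c vg and cn C VG, are the double crossovers. Comparing them with the parentals, only the vg allele has switched, so vg is the middle locus and the order is c – vg – cn.
c–vg: (128 + 7)/1581 = 0.0854; vg–cn: (144 + 7)/1581 = 0.0955.
Expected DCO frequency = 0.0854 × 0.0955 ≈ 0.00816; observed = 7/1581 ≈ 0.00443.
Coefficient of coincidence = 0.00443/0.00816 ≈ 0.543; interference = 1 − 0.543 = 0.457.

0.457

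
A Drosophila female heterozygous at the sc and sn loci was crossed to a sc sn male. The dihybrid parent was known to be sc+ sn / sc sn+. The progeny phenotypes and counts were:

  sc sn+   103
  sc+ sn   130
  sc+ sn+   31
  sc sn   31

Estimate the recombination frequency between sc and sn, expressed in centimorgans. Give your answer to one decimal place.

21.0 centimorgans

The recombinant classes are sc+ sn+ and sc sn: 31 + 31 = 62.
Recombination frequency = 62/295 = 0.2102 ≈ 21.0%, i.e. 21.0 centimorgans.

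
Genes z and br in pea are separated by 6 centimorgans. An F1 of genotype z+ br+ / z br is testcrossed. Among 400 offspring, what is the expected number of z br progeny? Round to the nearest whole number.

188

A map distance of 6 centimorgans corresponds to a recombination frequency of 0.060.
The F1 is z+ br+ / z br, so z br is a parental gamete class with expected frequency (1 − r)/2 = 0.940/2 = 0.4700.
Expected number = 0.4700 × 400 = 188.00 ≈ 188.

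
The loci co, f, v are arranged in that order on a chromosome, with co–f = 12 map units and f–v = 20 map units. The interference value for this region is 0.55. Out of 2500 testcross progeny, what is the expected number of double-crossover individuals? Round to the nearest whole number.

Map distances give recombination frequencies of 0.120 and 0.200 for the two intervals.
With interference 0.55 (so coincidence = 0.45), expected double-crossover frequency = 0.120 × 0.200 × 0.45 = 0.01080.
Expected number = 0.01080 × 2500 = 27.00 ≈ 27.

27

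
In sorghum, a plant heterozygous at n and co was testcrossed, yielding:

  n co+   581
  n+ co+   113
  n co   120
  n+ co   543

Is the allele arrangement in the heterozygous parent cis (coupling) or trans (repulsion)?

trans

The two most frequent classes are n+ co (543) and n co+ (581); these are the parental (non-recombinant) types.
So the F1 carried n+ co on one chromosome and n co+ on the other — the recessive alleles are on opposite chromosomes (trans / repulsion).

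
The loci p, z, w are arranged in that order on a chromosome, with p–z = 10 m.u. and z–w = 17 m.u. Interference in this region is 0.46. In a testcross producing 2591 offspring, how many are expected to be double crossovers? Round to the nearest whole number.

Map distances give recombination frequencies of 0.100 and 0.170 for the two intervals.
With interference 0.46 (so coincidence = 0.54), expected double-crossover frequency = 0.100 × 0.170 × 0.54 = 0.00918.
Expected number = 0.00918 × 2591 = 23.79 ≈ 24.

24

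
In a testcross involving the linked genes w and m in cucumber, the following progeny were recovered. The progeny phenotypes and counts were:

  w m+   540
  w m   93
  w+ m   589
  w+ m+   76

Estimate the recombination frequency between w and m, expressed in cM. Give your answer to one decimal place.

13.0 cM

The two most frequent classes, w+ m (589) and w m+ (540), are the parental types, so the F1 was w+ m / w m+.
The recombinant classes are w+ m+ and w m: 76 + 93 = 169.
Recombination frequency = 169/1298 = 0.1302 ≈ 13.0%, i.e. 13.0 cM.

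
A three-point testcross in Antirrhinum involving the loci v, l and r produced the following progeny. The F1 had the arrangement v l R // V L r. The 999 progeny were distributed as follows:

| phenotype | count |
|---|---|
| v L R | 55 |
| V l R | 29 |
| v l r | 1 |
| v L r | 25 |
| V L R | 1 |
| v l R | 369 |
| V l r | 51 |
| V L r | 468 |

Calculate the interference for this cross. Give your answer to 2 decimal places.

0.67

The two rarest classes, v l r and V L R, are the double crossovers. Comparing them with the parentals, only the r allele has switched, so r is the middle locus and the order is l – r – v.
l–r: (106 + 2)/999 = 0.1081; r–v: (54 + 2)/999 = 0.0561.
Expected DCO frequency = 0.1081 × 0.0561 ≈ 0.00606; observed = 2/999 ≈ 0.00200.
Coefficient of coincidence = 0.00200/0.00606 ≈ 0.33; interference = 1 − 0.33 = 0.67.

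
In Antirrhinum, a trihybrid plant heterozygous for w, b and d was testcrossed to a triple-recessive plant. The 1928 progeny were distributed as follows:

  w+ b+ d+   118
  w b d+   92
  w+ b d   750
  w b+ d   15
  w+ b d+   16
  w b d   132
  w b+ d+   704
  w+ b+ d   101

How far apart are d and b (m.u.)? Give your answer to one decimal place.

11.6 m.u.

The two most frequent reciprocal classes, w b+ d+ and w+ b d, are the parental types, so the F1 was w b+ d+ / w+ b d.
The two rarest classes, w b+ d and w+ b d+, are the double crossovers. Comparing them with the parentals, only the d allele has switched, so d is the middle locus and the order is w – d – b.
Crossovers in the d–b interval produce the single-crossover classes w b d+ and w+ b+ d (92 + 101 = 193) plus the double crossovers (31).
RF(d–b) = (193 + 31) / 1928 = 224/1928 = 0.1162 → 11.6 m.u.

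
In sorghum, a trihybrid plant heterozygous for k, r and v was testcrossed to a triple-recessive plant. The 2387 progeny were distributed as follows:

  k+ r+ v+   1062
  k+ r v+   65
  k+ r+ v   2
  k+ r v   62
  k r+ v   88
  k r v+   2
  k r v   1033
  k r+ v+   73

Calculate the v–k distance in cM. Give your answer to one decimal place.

5.8 cM

The two most frequent reciprocal classes, k r v and k+ r+ v+, are the parental types, so the F1 was k r v / k+ r+ v+.
The two rarest classes, k r v+ and k+ r+ v, are the double crossovers. Comparing them with the parentals, only the v allele has switched, so v is the middle locus and the order is r – v – k.
Crossovers in the v–k interval produce the single-crossover classes k+ r v and k r+ v+ (62 + 73 = 135) plus the double crossovers (4).
RF(v–k) = (135 + 4) / 2387 = 139/2387 = 0.0582 → 5.8 cM.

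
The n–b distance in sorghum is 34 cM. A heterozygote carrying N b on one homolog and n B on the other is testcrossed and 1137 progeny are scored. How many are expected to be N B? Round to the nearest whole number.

193

A map distance of 34 cM corresponds to a recombination frequency of 0.340.
The F1 is N b / n B, so N B is a recombinant gamete class with expected frequency r/2 = 0.340/2 = 0.1700.
Expected number = 0.1700 × 1137 = 193.29 ≈ 193.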